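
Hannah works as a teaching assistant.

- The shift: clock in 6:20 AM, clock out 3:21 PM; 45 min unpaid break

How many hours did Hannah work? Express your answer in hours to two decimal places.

The shift: 6:20 AM–3:21 PM = 9 h 1 min; less 45 min break → 8 h 16 min

8.27 hours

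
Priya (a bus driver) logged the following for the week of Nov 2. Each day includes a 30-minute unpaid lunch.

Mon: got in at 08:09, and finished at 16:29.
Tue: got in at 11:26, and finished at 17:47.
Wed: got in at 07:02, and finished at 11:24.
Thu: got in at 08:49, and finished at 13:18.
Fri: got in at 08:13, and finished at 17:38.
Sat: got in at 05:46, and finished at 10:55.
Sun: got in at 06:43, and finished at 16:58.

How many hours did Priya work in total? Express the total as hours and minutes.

Mon: 08:09–16:29 = 8 h 20 min; less 30 min break → 7 h 50 min
Tue: 11:26–17:47 = 6 h 21 min; less 30 min break → 5 h 51 min
Wed: 07:02–11:24 = 4 h 22 min; less 30 min break → 3 h 52 min
Thu: 08:49–13:18 = 4 h 29 min; less 30 min break → 3 h 59 min
Fri: 08:13–17:38 = 9 h 25 min; less 30 min break → 8 h 55 min
Sat: 05:46–10:55 = 5 h 9 min; less 30 min break → 4 h 39 min
Sun: 06:43–16:58 = 10 h 15 min; less 30 min break → 9 h 45 min
Total: 7 h 50 min + 5 h 51 min + 3 h 52 min + 3 h 59 min + 8 h 55 min + 4 h 39 min + 9 h 45 min = 44 h 51 min.

44 h 51 min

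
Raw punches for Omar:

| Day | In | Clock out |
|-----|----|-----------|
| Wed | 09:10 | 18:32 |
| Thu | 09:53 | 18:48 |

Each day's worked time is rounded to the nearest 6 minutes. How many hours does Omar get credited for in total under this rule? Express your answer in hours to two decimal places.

Wed: 09:10–18:32 = 9 h 22 min → rounds to 9 h 24 min
Thu: 09:53–18:48 = 8 h 55 min → rounds to 8 h 54 min
Total credited: 18 h 18 min.

18.30 hours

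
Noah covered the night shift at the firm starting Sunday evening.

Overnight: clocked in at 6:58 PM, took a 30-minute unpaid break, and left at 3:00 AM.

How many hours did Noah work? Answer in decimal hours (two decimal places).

7.53 hours

Overnight: 6:58 PM → midnight = 5 h 2 min; midnight → 3:00 AM = 3 h 0 min; span 8 h 2 min; less 30 min break → 7 h 32 min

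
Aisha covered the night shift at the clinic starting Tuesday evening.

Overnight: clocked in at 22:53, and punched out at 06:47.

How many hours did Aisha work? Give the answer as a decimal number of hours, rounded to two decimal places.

Overnight: 22:53 → midnight = 1 h 7 min; midnight → 06:47 = 6 h 47 min; span 7 h 54 min

7.90 hours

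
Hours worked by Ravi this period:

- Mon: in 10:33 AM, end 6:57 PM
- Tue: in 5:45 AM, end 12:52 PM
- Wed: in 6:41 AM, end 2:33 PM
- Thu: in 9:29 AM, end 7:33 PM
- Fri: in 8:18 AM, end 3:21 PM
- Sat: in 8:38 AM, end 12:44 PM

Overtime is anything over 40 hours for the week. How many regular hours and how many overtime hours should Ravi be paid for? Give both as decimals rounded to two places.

Mon: 10:33 AM–6:57 PM = 8 h 24 min
Tue: 5:45 AM–12:52 PM = 7 h 7 min
Wed: 6:41 AM–2:33 PM = 7 h 52 min
Thu: 9:29 AM–7:33 PM = 10 h 4 min
Fri: 8:18 AM–3:21 PM = 7 h 3 min
Sat: 8:38 AM–12:44 PM = 4 h 6 min
Total worked: 44 h 36 min = 44.60 h.
Threshold 40 h → overtime 4 h 36 min, regular 40 h 0 min.

Regular 40.00 hours, overtime 4.60 hours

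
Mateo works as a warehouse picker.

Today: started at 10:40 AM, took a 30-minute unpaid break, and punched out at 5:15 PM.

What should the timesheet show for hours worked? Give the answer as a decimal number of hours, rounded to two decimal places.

Today: 10:40 AM–5:15 PM = 6 h 35 min; less 30 min break → 6 h 5 min

6.08 hours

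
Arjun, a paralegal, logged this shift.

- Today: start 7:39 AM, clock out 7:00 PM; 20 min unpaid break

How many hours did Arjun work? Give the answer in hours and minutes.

11 h 1 min

Today: 7:39 AM–7:00 PM = 11 h 21 min; less 20 min break → 11 h 1 min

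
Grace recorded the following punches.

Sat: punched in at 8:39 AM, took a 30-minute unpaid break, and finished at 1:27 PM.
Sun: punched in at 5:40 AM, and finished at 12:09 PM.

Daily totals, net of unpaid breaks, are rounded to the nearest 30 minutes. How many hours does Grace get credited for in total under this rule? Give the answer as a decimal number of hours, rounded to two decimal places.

11.00 hours

Sat: 8:39 AM–1:27 PM = 4 h 48 min − 30 min = 4 h 18 min → rounds to 4 h 30 min
Sun: 5:40 AM–12:09 PM = 6 h 29 min → rounds to 6 h 30 min
Total credited: 11 h 0 min.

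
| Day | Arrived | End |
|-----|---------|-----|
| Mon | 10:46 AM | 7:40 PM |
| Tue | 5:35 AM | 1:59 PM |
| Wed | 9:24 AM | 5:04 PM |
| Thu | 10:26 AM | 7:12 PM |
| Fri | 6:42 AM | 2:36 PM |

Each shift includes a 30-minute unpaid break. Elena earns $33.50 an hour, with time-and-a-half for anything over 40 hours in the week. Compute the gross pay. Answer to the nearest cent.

Mon: 10:46 AM–7:40 PM = 8 h 54 min; less 30 min break → 8 h 24 min
Tue: 5:35 AM–1:59 PM = 8 h 24 min; less 30 min break → 7 h 54 min
Wed: 9:24 AM–5:04 PM = 7 h 40 min; less 30 min break → 7 h 10 min
Thu: 10:26 AM–7:12 PM = 8 h 46 min; less 30 min break → 8 h 16 min
Fri: 6:42 AM–2:36 PM = 7 h 54 min; less 30 min break → 7 h 24 min
Total worked: 39 h 8 min = 2348 min.
Regular 39 h 8 min = 2348 min at $33.50/h; overtime 0 h 0 min = 0 min at $50.25/h.
Pay = (2348 × $33.50 + 0 × $50.25) ÷ 60 = $1310.97.

$1310.97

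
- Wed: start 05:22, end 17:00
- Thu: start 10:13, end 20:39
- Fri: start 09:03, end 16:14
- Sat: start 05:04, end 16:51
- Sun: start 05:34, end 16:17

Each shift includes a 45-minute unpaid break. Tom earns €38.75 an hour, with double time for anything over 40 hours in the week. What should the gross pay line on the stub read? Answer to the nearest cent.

Wed: 05:22–17:00 = 11 h 38 min; less 45 min break → 10 h 53 min
Thu: 10:13–20:39 = 10 h 26 min; less 45 min break → 9 h 41 min
Fri: 09:03–16:14 = 7 h 11 min; less 45 min break → 6 h 26 min
Sat: 05:04–16:51 = 11 h 47 min; less 45 min break → 11 h 2 min
Sun: 05:34–16:17 = 10 h 43 min; less 45 min break → 9 h 58 min
Total worked: 48 h 0 min = 2880 min.
Regular 40 h 0 min = 2400 min at €38.75/h; overtime 8 h 0 min = 480 min at €77.50/h.
Pay = (2400 × €38.75 + 480 × €77.50) ÷ 60 = €2170.00.

€2170.00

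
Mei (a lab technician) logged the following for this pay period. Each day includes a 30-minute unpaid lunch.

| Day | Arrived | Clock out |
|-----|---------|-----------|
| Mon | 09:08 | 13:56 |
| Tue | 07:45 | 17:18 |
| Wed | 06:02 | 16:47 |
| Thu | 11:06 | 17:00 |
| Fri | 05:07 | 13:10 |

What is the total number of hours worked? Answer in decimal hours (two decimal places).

Mon: 09:08–13:56 = 4 h 48 min; less 30 min break → 4 h 18 min
Tue: 07:45–17:18 = 9 h 33 min; less 30 min break → 9 h 3 min
Wed: 06:02–16:47 = 10 h 45 min; less 30 min break → 10 h 15 min
Thu: 11:06–17:00 = 5 h 54 min; less 30 min break → 5 h 24 min
Fri: 05:07–13:10 = 8 h 3 min; less 30 min break → 7 h 33 min
Total: 4 h 18 min + 9 h 3 min + 10 h 15 min + 5 h 24 min + 7 h 33 min = 36 h 33 min.

36.55 hours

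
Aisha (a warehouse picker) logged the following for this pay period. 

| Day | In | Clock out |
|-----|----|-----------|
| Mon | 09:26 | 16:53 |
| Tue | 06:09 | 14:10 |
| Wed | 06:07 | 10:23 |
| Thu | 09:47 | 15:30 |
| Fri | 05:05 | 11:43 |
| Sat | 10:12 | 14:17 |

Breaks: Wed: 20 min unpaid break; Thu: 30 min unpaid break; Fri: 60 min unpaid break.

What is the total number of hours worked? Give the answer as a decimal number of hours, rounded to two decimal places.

Mon: 09:26–16:53 = 7 h 27 min
Tue: 06:09–14:10 = 8 h 1 min
Wed: 06:07–10:23 = 4 h 16 min; less 20 min break → 3 h 56 min
Thu: 09:47–15:30 = 5 h 43 min; less 30 min break → 5 h 13 min
Fri: 05:05–11:43 = 6 h 38 min; less 60 min break → 5 h 38 min
Sat: 10:12–14:17 = 4 h 5 min
Total: 7 h 27 min + 8 h 1 min + 3 h 56 min + 5 h 13 min + 5 h 38 min + 4 h 5 min = 34 h 20 min.

34.33 hours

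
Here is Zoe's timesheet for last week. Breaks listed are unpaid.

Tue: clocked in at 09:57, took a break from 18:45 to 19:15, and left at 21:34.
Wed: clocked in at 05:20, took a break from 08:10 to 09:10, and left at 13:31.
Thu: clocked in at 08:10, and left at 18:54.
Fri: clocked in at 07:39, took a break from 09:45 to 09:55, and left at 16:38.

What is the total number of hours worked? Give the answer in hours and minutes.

37 h 51 min

Tue: 09:57–21:34 = 11 h 37 min; less 30 min break → 11 h 7 min
Wed: 05:20–13:31 = 8 h 11 min; less 60 min break → 7 h 11 min
Thu: 08:10–18:54 = 10 h 44 min
Fri: 07:39–16:38 = 8 h 59 min; less 10 min break → 8 h 49 min
Total: 11 h 7 min + 7 h 11 min + 10 h 44 min + 8 h 49 min = 37 h 51 min.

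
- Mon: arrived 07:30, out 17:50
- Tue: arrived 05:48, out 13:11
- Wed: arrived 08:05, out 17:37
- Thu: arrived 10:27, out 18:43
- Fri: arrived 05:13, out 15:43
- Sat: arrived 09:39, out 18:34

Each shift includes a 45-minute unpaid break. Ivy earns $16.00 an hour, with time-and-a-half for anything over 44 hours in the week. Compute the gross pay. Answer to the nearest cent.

$858.40

Mon: 07:30–17:50 = 10 h 20 min; less 45 min break → 9 h 35 min
Tue: 05:48–13:11 = 7 h 23 min; less 45 min break → 6 h 38 min
Wed: 08:05–17:37 = 9 h 32 min; less 45 min break → 8 h 47 min
Thu: 10:27–18:43 = 8 h 16 min; less 45 min break → 7 h 31 min
Fri: 05:13–15:43 = 10 h 30 min; less 45 min break → 9 h 45 min
Sat: 09:39–18:34 = 8 h 55 min; less 45 min break → 8 h 10 min
Total worked: 50 h 26 min = 3026 min.
Regular 44 h 0 min = 2640 min at $16.00/h; overtime 6 h 26 min = 386 min at $24.00/h.
Pay = (2640 × $16.00 + 386 × $24.00) ÷ 60 = $858.40.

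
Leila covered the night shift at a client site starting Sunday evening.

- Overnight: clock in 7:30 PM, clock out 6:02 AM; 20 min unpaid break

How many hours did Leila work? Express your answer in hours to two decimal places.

Overnight: 7:30 PM → midnight = 4 h 30 min; midnight → 6:02 AM = 6 h 2 min; span 10 h 32 min; less 20 min break → 10 h 12 min

10.20 hours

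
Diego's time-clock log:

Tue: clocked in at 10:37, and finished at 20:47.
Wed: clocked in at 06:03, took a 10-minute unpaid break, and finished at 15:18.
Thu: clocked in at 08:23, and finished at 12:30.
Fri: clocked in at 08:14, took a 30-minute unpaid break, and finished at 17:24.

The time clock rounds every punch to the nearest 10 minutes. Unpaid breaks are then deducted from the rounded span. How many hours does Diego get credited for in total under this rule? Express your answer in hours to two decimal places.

Tue: in 10:37→10:40, out 20:47→20:50; 10 h 10 min
Wed: in 06:03→06:00, out 15:18→15:20; 9 h 20 min − 10 min = 9 h 10 min
Thu: in 08:23→08:20, out 12:30→12:30; 4 h 10 min
Fri: in 08:14→08:10, out 17:24→17:20; 9 h 10 min − 30 min = 8 h 40 min
Total credited: 32 h 10 min.

32.17 hours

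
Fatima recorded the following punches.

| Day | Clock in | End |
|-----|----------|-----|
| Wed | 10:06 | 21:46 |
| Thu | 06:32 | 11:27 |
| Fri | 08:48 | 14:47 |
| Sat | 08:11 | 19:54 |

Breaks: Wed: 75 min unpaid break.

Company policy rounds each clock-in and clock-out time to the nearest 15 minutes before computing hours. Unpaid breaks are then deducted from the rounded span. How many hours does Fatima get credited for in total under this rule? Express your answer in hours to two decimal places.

33.25 hours

Wed: in 10:06→10:00, out 21:46→21:45; 11 h 45 min − 75 min = 10 h 30 min
Thu: in 06:32→06:30, out 11:27→11:30; 5 h 0 min
Fri: in 08:48→08:45, out 14:47→14:45; 6 h 0 min
Sat: in 08:11→08:15, out 19:54→20:00; 11 h 45 min
Total credited: 33 h 15 min.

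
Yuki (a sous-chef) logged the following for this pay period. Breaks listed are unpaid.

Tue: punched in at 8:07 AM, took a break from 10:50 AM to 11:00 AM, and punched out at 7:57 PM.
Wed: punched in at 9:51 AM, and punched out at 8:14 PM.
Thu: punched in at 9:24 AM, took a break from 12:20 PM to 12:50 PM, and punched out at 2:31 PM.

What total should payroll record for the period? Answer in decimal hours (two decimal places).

26.67 hours

Tue: 8:07 AM–7:57 PM = 11 h 50 min; less 10 min break → 11 h 40 min
Wed: 9:51 AM–8:14 PM = 10 h 23 min
Thu: 9:24 AM–2:31 PM = 5 h 7 min; less 30 min break → 4 h 37 min
Total: 11 h 40 min + 10 h 23 min + 4 h 37 min = 26 h 40 min.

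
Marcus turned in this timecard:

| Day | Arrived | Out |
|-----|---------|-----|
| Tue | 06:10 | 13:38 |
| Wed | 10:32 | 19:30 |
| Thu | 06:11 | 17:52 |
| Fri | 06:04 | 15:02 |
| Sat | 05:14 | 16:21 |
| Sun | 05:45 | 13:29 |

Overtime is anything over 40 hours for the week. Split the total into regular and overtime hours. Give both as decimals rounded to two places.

Tue: 06:10–13:38 = 7 h 28 min
Wed: 10:32–19:30 = 8 h 58 min
Thu: 06:11–17:52 = 11 h 41 min
Fri: 06:04–15:02 = 8 h 58 min
Sat: 05:14–16:21 = 11 h 7 min
Sun: 05:45–13:29 = 7 h 44 min
Total worked: 55 h 56 min = 55.93 h.
Threshold 40 h → overtime 15 h 56 min, regular 40 h 0 min.

Regular 40.00 hours, overtime 15.93 hours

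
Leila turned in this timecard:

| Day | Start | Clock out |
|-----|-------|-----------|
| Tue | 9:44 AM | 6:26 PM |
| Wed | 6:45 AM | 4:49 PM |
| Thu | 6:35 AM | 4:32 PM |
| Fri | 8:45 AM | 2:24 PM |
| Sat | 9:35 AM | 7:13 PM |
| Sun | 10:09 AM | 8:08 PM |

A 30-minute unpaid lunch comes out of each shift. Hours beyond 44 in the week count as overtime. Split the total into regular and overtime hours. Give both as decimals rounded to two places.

Tue: 9:44 AM–6:26 PM = 8 h 42 min; less 30 min break → 8 h 12 min
Wed: 6:45 AM–4:49 PM = 10 h 4 min; less 30 min break → 9 h 34 min
Thu: 6:35 AM–4:32 PM = 9 h 57 min; less 30 min break → 9 h 27 min
Fri: 8:45 AM–2:24 PM = 5 h 39 min; less 30 min break → 5 h 9 min
Sat: 9:35 AM–7:13 PM = 9 h 38 min; less 30 min break → 9 h 8 min
Sun: 10:09 AM–8:08 PM = 9 h 59 min; less 30 min break → 9 h 29 min
Total worked: 50 h 59 min = 50.98 h.
Threshold 44 h → overtime 6 h 59 min, regular 44 h 0 min.

Regular 44.00 hours, overtime 6.98 hours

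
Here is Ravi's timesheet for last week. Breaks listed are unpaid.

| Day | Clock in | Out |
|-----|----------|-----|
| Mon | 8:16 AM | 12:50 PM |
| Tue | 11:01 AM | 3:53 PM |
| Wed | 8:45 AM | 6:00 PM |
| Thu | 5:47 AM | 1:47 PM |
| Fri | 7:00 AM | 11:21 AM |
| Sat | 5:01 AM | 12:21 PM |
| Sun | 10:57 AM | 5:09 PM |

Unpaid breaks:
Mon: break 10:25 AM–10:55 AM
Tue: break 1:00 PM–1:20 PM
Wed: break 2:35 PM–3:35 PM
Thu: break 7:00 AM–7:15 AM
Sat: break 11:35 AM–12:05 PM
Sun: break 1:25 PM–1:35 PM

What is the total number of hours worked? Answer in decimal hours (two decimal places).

41.82 hours

Mon: 8:16 AM–12:50 PM = 4 h 34 min; less 30 min break → 4 h 4 min
Tue: 11:01 AM–3:53 PM = 4 h 52 min; less 20 min break → 4 h 32 min
Wed: 8:45 AM–6:00 PM = 9 h 15 min; less 60 min break → 8 h 15 min
Thu: 5:47 AM–1:47 PM = 8 h 0 min; less 15 min break → 7 h 45 min
Fri: 7:00 AM–11:21 AM = 4 h 21 min
Sat: 5:01 AM–12:21 PM = 7 h 20 min; less 30 min break → 6 h 50 min
Sun: 10:57 AM–5:09 PM = 6 h 12 min; less 10 min break → 6 h 2 min
Total: 4 h 4 min + 4 h 32 min + 8 h 15 min + 7 h 45 min + 4 h 21 min + 6 h 50 min + 6 h 2 min = 41 h 49 min.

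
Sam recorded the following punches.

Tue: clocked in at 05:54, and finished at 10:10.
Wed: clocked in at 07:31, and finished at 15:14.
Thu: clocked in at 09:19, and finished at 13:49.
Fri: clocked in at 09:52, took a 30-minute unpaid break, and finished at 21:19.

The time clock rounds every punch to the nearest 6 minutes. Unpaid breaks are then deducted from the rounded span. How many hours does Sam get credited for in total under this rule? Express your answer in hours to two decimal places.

Tue: in 05:54→05:54, out 10:10→10:12; 4 h 18 min
Wed: in 07:31→07:30, out 15:14→15:12; 7 h 42 min
Thu: in 09:19→09:18, out 13:49→13:48; 4 h 30 min
Fri: in 09:52→09:54, out 21:19→21:18; 11 h 24 min − 30 min = 10 h 54 min
Total credited: 27 h 24 min.

27.40 hours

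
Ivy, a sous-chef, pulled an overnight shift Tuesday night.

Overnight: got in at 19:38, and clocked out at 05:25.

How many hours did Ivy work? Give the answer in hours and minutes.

Overnight: 19:38 → midnight = 4 h 22 min; midnight → 05:25 = 5 h 25 min; span 9 h 47 min

9 h 47 min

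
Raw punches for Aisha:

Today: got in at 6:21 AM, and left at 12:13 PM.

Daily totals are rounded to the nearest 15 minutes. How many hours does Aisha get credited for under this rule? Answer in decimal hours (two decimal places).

Today: 6:21 AM–12:13 PM = 5 h 52 min → rounds to 5 h 45 min

5.75 hours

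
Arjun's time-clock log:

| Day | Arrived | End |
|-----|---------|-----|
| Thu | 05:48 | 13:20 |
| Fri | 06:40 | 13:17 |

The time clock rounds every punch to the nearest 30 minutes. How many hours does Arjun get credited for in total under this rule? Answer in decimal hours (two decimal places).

14.50 hours

Thu: in 05:48→06:00, out 13:20→13:30; 7 h 30 min
Fri: in 06:40→06:30, out 13:17→13:30; 7 h 0 min
Total credited: 14 h 30 min.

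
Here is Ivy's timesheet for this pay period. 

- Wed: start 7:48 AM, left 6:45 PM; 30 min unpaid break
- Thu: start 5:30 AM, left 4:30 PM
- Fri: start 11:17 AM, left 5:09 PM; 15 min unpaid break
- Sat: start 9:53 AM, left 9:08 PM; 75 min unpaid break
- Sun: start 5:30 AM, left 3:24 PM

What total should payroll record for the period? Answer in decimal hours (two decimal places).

Wed: 7:48 AM–6:45 PM = 10 h 57 min; less 30 min break → 10 h 27 min
Thu: 5:30 AM–4:30 PM = 11 h 0 min
Fri: 11:17 AM–5:09 PM = 5 h 52 min; less 15 min break → 5 h 37 min
Sat: 9:53 AM–9:08 PM = 11 h 15 min; less 75 min break → 10 h 0 min
Sun: 5:30 AM–3:24 PM = 9 h 54 min
Total: 10 h 27 min + 11 h 0 min + 5 h 37 min + 10 h 0 min + 9 h 54 min = 46 h 58 min.

46.97 hours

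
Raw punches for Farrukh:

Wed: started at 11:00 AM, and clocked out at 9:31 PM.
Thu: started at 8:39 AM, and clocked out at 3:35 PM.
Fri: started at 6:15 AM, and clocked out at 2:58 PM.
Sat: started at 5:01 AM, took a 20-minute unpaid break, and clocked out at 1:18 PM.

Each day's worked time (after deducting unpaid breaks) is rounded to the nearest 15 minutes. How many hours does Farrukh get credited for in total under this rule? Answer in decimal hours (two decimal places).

34.25 hours

Wed: 11:00 AM–9:31 PM = 10 h 31 min → rounds to 10 h 30 min
Thu: 8:39 AM–3:35 PM = 6 h 56 min → rounds to 7 h 0 min
Fri: 6:15 AM–2:58 PM = 8 h 43 min → rounds to 8 h 45 min
Sat: 5:01 AM–1:18 PM = 8 h 17 min − 20 min = 7 h 57 min → rounds to 8 h 0 min
Total credited: 34 h 15 min.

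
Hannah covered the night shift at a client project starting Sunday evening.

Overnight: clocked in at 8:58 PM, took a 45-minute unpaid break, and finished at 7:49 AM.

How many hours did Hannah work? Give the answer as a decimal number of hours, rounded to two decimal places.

Overnight: 8:58 PM → midnight = 3 h 2 min; midnight → 7:49 AM = 7 h 49 min; span 10 h 51 min; less 45 min break → 10 h 6 min

10.10 hours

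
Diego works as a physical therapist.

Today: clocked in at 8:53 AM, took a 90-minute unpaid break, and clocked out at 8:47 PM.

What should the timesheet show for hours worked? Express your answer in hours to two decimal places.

10.40 hours

Today: 8:53 AM–8:47 PM = 11 h 54 min; less 90 min break → 10 h 24 min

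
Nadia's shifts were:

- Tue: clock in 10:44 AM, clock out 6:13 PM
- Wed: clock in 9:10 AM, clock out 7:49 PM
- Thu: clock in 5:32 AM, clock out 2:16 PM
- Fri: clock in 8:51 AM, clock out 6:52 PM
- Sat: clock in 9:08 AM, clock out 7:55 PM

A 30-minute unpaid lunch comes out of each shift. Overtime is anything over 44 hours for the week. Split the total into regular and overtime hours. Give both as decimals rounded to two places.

Tue: 10:44 AM–6:13 PM = 7 h 29 min; less 30 min break → 6 h 59 min
Wed: 9:10 AM–7:49 PM = 10 h 39 min; less 30 min break → 10 h 9 min
Thu: 5:32 AM–2:16 PM = 8 h 44 min; less 30 min break → 8 h 14 min
Fri: 8:51 AM–6:52 PM = 10 h 1 min; less 30 min break → 9 h 31 min
Sat: 9:08 AM–7:55 PM = 10 h 47 min; less 30 min break → 10 h 17 min
Total worked: 45 h 10 min = 45.17 h.
Threshold 44 h → overtime 1 h 10 min, regular 44 h 0 min.

Regular 44.00 hours, overtime 1.17 hours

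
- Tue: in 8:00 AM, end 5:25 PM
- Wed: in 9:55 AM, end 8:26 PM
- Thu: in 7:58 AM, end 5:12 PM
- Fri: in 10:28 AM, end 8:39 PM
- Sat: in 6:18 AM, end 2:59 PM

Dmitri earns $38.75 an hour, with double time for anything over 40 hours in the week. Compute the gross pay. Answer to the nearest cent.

Tue: 8:00 AM–5:25 PM = 9 h 25 min
Wed: 9:55 AM–8:26 PM = 10 h 31 min
Thu: 7:58 AM–5:12 PM = 9 h 14 min
Fri: 10:28 AM–8:39 PM = 10 h 11 min
Sat: 6:18 AM–2:59 PM = 8 h 41 min
Total worked: 48 h 2 min = 2882 min.
Regular 40 h 0 min = 2400 min at $38.75/h; overtime 8 h 2 min = 482 min at $77.50/h.
Pay = (2400 × $38.75 + 482 × $77.50) ÷ 60 = $2172.58.

$2172.58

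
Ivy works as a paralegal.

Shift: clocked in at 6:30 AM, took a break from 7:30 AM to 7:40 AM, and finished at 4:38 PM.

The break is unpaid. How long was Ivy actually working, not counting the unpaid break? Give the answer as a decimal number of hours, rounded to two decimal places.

Shift: 6:30 AM–4:38 PM = 10 h 8 min; less 10 min break → 9 h 58 min

9.97 hours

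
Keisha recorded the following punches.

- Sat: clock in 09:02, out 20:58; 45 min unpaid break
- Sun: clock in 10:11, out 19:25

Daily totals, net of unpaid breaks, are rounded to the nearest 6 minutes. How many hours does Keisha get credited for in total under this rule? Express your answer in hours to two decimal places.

Sat: 09:02–20:58 = 11 h 56 min − 45 min = 11 h 11 min → rounds to 11 h 12 min
Sun: 10:11–19:25 = 9 h 14 min → rounds to 9 h 12 min
Total credited: 20 h 24 min.

20.40 hours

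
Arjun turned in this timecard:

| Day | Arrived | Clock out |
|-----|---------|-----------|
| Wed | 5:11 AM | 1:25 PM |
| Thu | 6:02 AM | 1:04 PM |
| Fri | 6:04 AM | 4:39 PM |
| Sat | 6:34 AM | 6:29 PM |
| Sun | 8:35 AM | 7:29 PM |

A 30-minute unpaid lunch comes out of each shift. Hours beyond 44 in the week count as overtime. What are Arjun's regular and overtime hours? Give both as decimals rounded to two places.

Regular 44.00 hours, overtime 2.17 hours

Wed: 5:11 AM–1:25 PM = 8 h 14 min; less 30 min break → 7 h 44 min
Thu: 6:02 AM–1:04 PM = 7 h 2 min; less 30 min break → 6 h 32 min
Fri: 6:04 AM–4:39 PM = 10 h 35 min; less 30 min break → 10 h 5 min
Sat: 6:34 AM–6:29 PM = 11 h 55 min; less 30 min break → 11 h 25 min
Sun: 8:35 AM–7:29 PM = 10 h 54 min; less 30 min break → 10 h 24 min
Total worked: 46 h 10 min = 46.17 h.
Threshold 44 h → overtime 2 h 10 min, regular 44 h 0 min.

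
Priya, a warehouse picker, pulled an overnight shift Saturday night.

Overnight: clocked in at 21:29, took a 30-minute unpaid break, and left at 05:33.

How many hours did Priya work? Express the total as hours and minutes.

7 h 34 min

Overnight: 21:29 → midnight = 2 h 31 min; midnight → 05:33 = 5 h 33 min; span 8 h 4 min; less 30 min break → 7 h 34 min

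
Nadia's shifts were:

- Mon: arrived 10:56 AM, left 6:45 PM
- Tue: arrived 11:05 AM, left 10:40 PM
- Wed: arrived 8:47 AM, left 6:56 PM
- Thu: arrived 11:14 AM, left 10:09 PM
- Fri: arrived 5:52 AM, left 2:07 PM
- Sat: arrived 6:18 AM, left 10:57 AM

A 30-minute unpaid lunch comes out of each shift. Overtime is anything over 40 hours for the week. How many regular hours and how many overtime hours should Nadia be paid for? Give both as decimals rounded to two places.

Regular 40.00 hours, overtime 10.37 hours

Mon: 10:56 AM–6:45 PM = 7 h 49 min; less 30 min break → 7 h 19 min
Tue: 11:05 AM–10:40 PM = 11 h 35 min; less 30 min break → 11 h 5 min
Wed: 8:47 AM–6:56 PM = 10 h 9 min; less 30 min break → 9 h 39 min
Thu: 11:14 AM–10:09 PM = 10 h 55 min; less 30 min break → 10 h 25 min
Fri: 5:52 AM–2:07 PM = 8 h 15 min; less 30 min break → 7 h 45 min
Sat: 6:18 AM–10:57 AM = 4 h 39 min; less 30 min break → 4 h 9 min
Total worked: 50 h 22 min = 50.37 h.
Threshold 40 h → overtime 10 h 22 min, regular 40 h 0 min.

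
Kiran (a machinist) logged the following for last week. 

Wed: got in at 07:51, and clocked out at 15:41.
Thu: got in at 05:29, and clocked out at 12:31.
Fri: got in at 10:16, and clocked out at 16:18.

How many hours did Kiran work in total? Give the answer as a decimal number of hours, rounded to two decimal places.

Wed: 07:51–15:41 = 7 h 50 min
Thu: 05:29–12:31 = 7 h 2 min
Fri: 10:16–16:18 = 6 h 2 min
Total: 7 h 50 min + 7 h 2 min + 6 h 2 min = 20 h 54 min.

20.90 hours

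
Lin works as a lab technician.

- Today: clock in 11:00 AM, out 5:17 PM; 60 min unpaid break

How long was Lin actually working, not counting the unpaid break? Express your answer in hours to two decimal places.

Today: 11:00 AM–5:17 PM = 6 h 17 min; less 60 min break → 5 h 17 min

5.28 hours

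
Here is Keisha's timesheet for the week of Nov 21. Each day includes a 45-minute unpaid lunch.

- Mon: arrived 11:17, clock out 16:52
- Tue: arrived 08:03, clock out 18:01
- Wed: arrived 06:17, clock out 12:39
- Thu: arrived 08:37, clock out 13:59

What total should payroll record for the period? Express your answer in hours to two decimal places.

24.28 hours

Mon: 11:17–16:52 = 5 h 35 min; less 45 min break → 4 h 50 min
Tue: 08:03–18:01 = 9 h 58 min; less 45 min break → 9 h 13 min
Wed: 06:17–12:39 = 6 h 22 min; less 45 min break → 5 h 37 min
Thu: 08:37–13:59 = 5 h 22 min; less 45 min break → 4 h 37 min
Total: 4 h 50 min + 9 h 13 min + 5 h 37 min + 4 h 37 min = 24 h 17 min.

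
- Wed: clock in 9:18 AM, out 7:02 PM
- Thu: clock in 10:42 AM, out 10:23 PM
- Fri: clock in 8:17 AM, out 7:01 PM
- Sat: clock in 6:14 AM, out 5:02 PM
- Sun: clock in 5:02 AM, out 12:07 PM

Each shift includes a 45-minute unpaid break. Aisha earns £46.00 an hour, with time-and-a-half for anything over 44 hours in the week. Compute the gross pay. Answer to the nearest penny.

£2181.55

Wed: 9:18 AM–7:02 PM = 9 h 44 min; less 45 min break → 8 h 59 min
Thu: 10:42 AM–10:23 PM = 11 h 41 min; less 45 min break → 10 h 56 min
Fri: 8:17 AM–7:01 PM = 10 h 44 min; less 45 min break → 9 h 59 min
Sat: 6:14 AM–5:02 PM = 10 h 48 min; less 45 min break → 10 h 3 min
Sun: 5:02 AM–12:07 PM = 7 h 5 min; less 45 min break → 6 h 20 min
Total worked: 46 h 17 min = 2777 min.
Regular 44 h 0 min = 2640 min at £46.00/h; overtime 2 h 17 min = 137 min at £69.00/h.
Pay = (2640 × £46.00 + 137 × £69.00) ÷ 60 = £2181.55.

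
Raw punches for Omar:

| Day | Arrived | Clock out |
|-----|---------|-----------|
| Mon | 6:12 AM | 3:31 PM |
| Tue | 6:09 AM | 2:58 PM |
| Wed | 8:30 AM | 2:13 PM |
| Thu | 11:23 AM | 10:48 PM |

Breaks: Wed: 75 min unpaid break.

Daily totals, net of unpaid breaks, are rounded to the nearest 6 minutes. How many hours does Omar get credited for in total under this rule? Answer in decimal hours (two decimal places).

34.00 hours

Mon: 6:12 AM–3:31 PM = 9 h 19 min → rounds to 9 h 18 min
Tue: 6:09 AM–2:58 PM = 8 h 49 min → rounds to 8 h 48 min
Wed: 8:30 AM–2:13 PM = 5 h 43 min − 75 min = 4 h 28 min → rounds to 4 h 30 min
Thu: 11:23 AM–10:48 PM = 11 h 25 min → rounds to 11 h 24 min
Total credited: 34 h 0 min.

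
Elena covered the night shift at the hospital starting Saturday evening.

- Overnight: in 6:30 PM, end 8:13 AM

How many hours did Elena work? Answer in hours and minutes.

Overnight: 6:30 PM → midnight = 5 h 30 min; midnight → 8:13 AM = 8 h 13 min; span 13 h 43 min

13 h 43 min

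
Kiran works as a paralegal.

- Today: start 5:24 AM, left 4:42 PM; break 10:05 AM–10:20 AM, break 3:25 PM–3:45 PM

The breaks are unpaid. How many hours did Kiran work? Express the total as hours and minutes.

Today: 5:24 AM–4:42 PM = 11 h 18 min; less 35 min break → 10 h 43 min

10 h 43 min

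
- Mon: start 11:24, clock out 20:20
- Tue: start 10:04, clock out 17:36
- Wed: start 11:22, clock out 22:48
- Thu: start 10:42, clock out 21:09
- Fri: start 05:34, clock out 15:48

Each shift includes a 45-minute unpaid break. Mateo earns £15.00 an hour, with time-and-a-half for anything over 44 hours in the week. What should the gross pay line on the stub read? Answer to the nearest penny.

Mon: 11:24–20:20 = 8 h 56 min; less 45 min break → 8 h 11 min
Tue: 10:04–17:36 = 7 h 32 min; less 45 min break → 6 h 47 min
Wed: 11:22–22:48 = 11 h 26 min; less 45 min break → 10 h 41 min
Thu: 10:42–21:09 = 10 h 27 min; less 45 min break → 9 h 42 min
Fri: 05:34–15:48 = 10 h 14 min; less 45 min break → 9 h 29 min
Total worked: 44 h 50 min = 2690 min.
Regular 44 h 0 min = 2640 min at £15.00/h; overtime 0 h 50 min = 50 min at £22.50/h.
Pay = (2640 × £15.00 + 50 × £22.50) ÷ 60 = £678.75.

£678.75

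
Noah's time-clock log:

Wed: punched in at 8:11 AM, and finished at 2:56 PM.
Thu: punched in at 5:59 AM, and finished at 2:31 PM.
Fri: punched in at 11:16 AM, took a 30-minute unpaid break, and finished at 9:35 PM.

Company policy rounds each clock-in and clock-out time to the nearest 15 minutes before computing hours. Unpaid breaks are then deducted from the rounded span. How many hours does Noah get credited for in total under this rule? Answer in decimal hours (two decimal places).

Wed: in 8:11 AM→8:15 AM, out 2:56 PM→3:00 PM; 6 h 45 min
Thu: in 5:59 AM→6:00 AM, out 2:31 PM→2:30 PM; 8 h 30 min
Fri: in 11:16 AM→11:15 AM, out 9:35 PM→9:30 PM; 10 h 15 min − 30 min = 9 h 45 min
Total credited: 25 h 0 min.

25.00 hours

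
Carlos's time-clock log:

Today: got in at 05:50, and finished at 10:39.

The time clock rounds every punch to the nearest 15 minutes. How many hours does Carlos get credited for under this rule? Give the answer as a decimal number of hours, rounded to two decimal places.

5.00 hours

Today: in 05:50→05:45, out 10:39→10:45; 5 h 0 min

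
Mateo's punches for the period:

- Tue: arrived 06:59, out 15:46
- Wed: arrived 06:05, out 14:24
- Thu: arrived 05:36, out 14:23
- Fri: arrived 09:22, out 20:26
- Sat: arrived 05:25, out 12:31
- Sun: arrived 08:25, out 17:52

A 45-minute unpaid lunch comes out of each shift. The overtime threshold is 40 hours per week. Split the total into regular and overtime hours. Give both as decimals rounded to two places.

Regular 40.00 hours, overtime 9.00 hours

Tue: 06:59–15:46 = 8 h 47 min; less 45 min break → 8 h 2 min
Wed: 06:05–14:24 = 8 h 19 min; less 45 min break → 7 h 34 min
Thu: 05:36–14:23 = 8 h 47 min; less 45 min break → 8 h 2 min
Fri: 09:22–20:26 = 11 h 4 min; less 45 min break → 10 h 19 min
Sat: 05:25–12:31 = 7 h 6 min; less 45 min break → 6 h 21 min
Sun: 08:25–17:52 = 9 h 27 min; less 45 min break → 8 h 42 min
Total worked: 49 h 0 min = 49.00 h.
Threshold 40 h → overtime 9 h 0 min, regular 40 h 0 min.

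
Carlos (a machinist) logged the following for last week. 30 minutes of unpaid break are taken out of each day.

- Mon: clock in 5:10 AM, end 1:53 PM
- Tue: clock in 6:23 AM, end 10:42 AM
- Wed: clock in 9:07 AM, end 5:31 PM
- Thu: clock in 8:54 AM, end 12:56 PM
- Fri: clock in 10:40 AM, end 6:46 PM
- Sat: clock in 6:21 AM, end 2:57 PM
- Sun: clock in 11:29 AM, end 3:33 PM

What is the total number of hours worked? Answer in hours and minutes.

Mon: 5:10 AM–1:53 PM = 8 h 43 min; less 30 min break → 8 h 13 min
Tue: 6:23 AM–10:42 AM = 4 h 19 min; less 30 min break → 3 h 49 min
Wed: 9:07 AM–5:31 PM = 8 h 24 min; less 30 min break → 7 h 54 min
Thu: 8:54 AM–12:56 PM = 4 h 2 min; less 30 min break → 3 h 32 min
Fri: 10:40 AM–6:46 PM = 8 h 6 min; less 30 min break → 7 h 36 min
Sat: 6:21 AM–2:57 PM = 8 h 36 min; less 30 min break → 8 h 6 min
Sun: 11:29 AM–3:33 PM = 4 h 4 min; less 30 min break → 3 h 34 min
Total: 8 h 13 min + 3 h 49 min + 7 h 54 min + 3 h 32 min + 7 h 36 min + 8 h 6 min + 3 h 34 min = 42 h 44 min.

42 h 44 min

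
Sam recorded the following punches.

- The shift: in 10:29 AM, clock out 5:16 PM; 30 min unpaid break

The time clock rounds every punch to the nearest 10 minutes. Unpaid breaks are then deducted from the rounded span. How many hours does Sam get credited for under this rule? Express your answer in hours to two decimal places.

The shift: in 10:29 AM→10:30 AM, out 5:16 PM→5:20 PM; 6 h 50 min − 30 min = 6 h 20 min

6.33 hours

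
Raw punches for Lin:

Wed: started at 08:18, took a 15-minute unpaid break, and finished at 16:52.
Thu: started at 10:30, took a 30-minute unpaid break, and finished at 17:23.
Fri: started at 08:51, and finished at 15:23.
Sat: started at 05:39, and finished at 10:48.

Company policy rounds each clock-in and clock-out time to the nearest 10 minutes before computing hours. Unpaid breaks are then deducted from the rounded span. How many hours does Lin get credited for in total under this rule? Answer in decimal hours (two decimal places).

Wed: in 08:18→08:20, out 16:52→16:50; 8 h 30 min − 15 min = 8 h 15 min
Thu: in 10:30→10:30, out 17:23→17:20; 6 h 50 min − 30 min = 6 h 20 min
Fri: in 08:51→08:50, out 15:23→15:20; 6 h 30 min
Sat: in 05:39→05:40, out 10:48→10:50; 5 h 10 min
Total credited: 26 h 15 min.

26.25 hours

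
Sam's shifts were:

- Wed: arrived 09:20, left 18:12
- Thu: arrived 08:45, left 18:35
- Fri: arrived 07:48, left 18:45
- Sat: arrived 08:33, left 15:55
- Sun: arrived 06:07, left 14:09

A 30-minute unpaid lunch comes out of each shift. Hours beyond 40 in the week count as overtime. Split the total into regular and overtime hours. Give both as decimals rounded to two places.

Wed: 09:20–18:12 = 8 h 52 min; less 30 min break → 8 h 22 min
Thu: 08:45–18:35 = 9 h 50 min; less 30 min break → 9 h 20 min
Fri: 07:48–18:45 = 10 h 57 min; less 30 min break → 10 h 27 min
Sat: 08:33–15:55 = 7 h 22 min; less 30 min break → 6 h 52 min
Sun: 06:07–14:09 = 8 h 2 min; less 30 min break → 7 h 32 min
Total worked: 42 h 33 min = 42.55 h.
Threshold 40 h → overtime 2 h 33 min, regular 40 h 0 min.

Regular 40.00 hours, overtime 2.55 hours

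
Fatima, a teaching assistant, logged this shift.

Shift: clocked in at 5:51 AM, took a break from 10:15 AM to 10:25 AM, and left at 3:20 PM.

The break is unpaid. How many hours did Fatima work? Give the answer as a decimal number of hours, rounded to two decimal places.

9.32 hours

Shift: 5:51 AM–3:20 PM = 9 h 29 min; less 10 min break → 9 h 19 min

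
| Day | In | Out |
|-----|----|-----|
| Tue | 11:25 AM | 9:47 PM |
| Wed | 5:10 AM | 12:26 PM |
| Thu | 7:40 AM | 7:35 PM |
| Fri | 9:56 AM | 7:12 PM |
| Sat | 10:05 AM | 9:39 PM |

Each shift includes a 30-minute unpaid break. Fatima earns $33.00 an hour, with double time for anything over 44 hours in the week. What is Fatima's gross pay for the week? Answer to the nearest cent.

$1708.30

Tue: 11:25 AM–9:47 PM = 10 h 22 min; less 30 min break → 9 h 52 min
Wed: 5:10 AM–12:26 PM = 7 h 16 min; less 30 min break → 6 h 46 min
Thu: 7:40 AM–7:35 PM = 11 h 55 min; less 30 min break → 11 h 25 min
Fri: 9:56 AM–7:12 PM = 9 h 16 min; less 30 min break → 8 h 46 min
Sat: 10:05 AM–9:39 PM = 11 h 34 min; less 30 min break → 11 h 4 min
Total worked: 47 h 53 min = 2873 min.
Regular 44 h 0 min = 2640 min at $33.00/h; overtime 3 h 53 min = 233 min at $66.00/h.
Pay = (2640 × $33.00 + 233 × $66.00) ÷ 60 = $1708.30.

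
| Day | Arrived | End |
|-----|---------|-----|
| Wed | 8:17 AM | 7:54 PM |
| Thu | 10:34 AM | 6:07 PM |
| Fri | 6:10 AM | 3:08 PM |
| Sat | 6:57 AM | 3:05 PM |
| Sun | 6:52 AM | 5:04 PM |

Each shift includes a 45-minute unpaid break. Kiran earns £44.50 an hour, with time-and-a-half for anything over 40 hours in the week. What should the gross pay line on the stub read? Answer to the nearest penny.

Wed: 8:17 AM–7:54 PM = 11 h 37 min; less 45 min break → 10 h 52 min
Thu: 10:34 AM–6:07 PM = 7 h 33 min; less 45 min break → 6 h 48 min
Fri: 6:10 AM–3:08 PM = 8 h 58 min; less 45 min break → 8 h 13 min
Sat: 6:57 AM–3:05 PM = 8 h 8 min; less 45 min break → 7 h 23 min
Sun: 6:52 AM–5:04 PM = 10 h 12 min; less 45 min break → 9 h 27 min
Total worked: 42 h 43 min = 2563 min.
Regular 40 h 0 min = 2400 min at £44.50/h; overtime 2 h 43 min = 163 min at £66.75/h.
Pay = (2400 × £44.50 + 163 × £66.75) ÷ 60 = £1961.34.

£1961.34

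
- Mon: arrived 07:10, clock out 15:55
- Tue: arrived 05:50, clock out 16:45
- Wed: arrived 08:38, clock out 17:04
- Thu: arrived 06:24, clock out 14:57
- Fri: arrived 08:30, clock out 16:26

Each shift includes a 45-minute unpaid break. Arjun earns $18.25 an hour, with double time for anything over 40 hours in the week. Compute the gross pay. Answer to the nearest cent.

Mon: 07:10–15:55 = 8 h 45 min; less 45 min break → 8 h 0 min
Tue: 05:50–16:45 = 10 h 55 min; less 45 min break → 10 h 10 min
Wed: 08:38–17:04 = 8 h 26 min; less 45 min break → 7 h 41 min
Thu: 06:24–14:57 = 8 h 33 min; less 45 min break → 7 h 48 min
Fri: 08:30–16:26 = 7 h 56 min; less 45 min break → 7 h 11 min
Total worked: 40 h 50 min = 2450 min.
Regular 40 h 0 min = 2400 min at $18.25/h; overtime 0 h 50 min = 50 min at $36.50/h.
Pay = (2400 × $18.25 + 50 × $36.50) ÷ 60 = $760.42.

$760.42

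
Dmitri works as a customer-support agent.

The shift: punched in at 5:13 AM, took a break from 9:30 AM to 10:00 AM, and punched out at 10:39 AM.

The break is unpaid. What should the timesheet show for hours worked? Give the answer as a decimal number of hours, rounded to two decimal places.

The shift: 5:13 AM–10:39 AM = 5 h 26 min; less 30 min break → 4 h 56 min

4.93 hours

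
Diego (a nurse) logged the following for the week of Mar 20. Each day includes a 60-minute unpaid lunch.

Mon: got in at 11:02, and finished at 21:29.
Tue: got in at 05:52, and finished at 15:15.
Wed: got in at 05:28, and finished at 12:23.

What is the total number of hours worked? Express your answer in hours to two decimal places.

Mon: 11:02–21:29 = 10 h 27 min; less 60 min break → 9 h 27 min
Tue: 05:52–15:15 = 9 h 23 min; less 60 min break → 8 h 23 min
Wed: 05:28–12:23 = 6 h 55 min; less 60 min break → 5 h 55 min
Total: 9 h 27 min + 8 h 23 min + 5 h 55 min = 23 h 45 min.

23.75 hours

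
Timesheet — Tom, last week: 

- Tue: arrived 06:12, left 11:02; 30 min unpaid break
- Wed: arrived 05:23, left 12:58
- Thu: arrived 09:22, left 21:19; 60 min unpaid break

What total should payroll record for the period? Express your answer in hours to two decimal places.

Tue: 06:12–11:02 = 4 h 50 min; less 30 min break → 4 h 20 min
Wed: 05:23–12:58 = 7 h 35 min
Thu: 09:22–21:19 = 11 h 57 min; less 60 min break → 10 h 57 min
Total: 4 h 20 min + 7 h 35 min + 10 h 57 min = 22 h 52 min.

22.87 hours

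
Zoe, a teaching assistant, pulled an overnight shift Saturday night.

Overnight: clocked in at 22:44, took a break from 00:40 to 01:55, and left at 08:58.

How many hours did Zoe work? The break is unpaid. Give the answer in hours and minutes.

Overnight: 22:44 → midnight = 1 h 16 min; midnight → 08:58 = 8 h 58 min; span 10 h 14 min; less 75 min break → 8 h 59 min

8 h 59 min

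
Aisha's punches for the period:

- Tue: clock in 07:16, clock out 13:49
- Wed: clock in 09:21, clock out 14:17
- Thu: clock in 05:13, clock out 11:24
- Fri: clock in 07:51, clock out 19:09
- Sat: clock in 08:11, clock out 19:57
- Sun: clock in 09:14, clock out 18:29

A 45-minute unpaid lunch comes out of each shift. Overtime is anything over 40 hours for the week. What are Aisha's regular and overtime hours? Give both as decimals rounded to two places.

Tue: 07:16–13:49 = 6 h 33 min; less 45 min break → 5 h 48 min
Wed: 09:21–14:17 = 4 h 56 min; less 45 min break → 4 h 11 min
Thu: 05:13–11:24 = 6 h 11 min; less 45 min break → 5 h 26 min
Fri: 07:51–19:09 = 11 h 18 min; less 45 min break → 10 h 33 min
Sat: 08:11–19:57 = 11 h 46 min; less 45 min break → 11 h 1 min
Sun: 09:14–18:29 = 9 h 15 min; less 45 min break → 8 h 30 min
Total worked: 45 h 29 min = 45.48 h.
Threshold 40 h → overtime 5 h 29 min, regular 40 h 0 min.

Regular 40.00 hours, overtime 5.48 hours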